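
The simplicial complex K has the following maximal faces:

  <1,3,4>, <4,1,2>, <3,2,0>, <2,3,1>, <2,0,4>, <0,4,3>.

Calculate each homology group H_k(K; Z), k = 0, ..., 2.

H_0 ≅ Z,  H_1 = 0,  H_2 ≅ Z.

Fix the vertex order 0 < 1 < 2 < 3 < 4 and write every simplex with vertices in increasing order. Then dim K = 2 and the simplices of K are:

  0-simplices (5): [0], [1], [2], [3], [4]
  1-simplices (9): [0,2], [0,3], [0,4], [1,2], [1,3], [1,4], [2,3], [2,4], [3,4]
  2-simplices (6): [0,2,3], [0,2,4], [0,3,4], [1,2,3], [1,2,4], [1,3,4]

giving chain groups C_0 ≅ Z^5, C_1 ≅ Z^9, C_2 ≅ Z^6.

The boundary map ∂_1: C_1 → C_0 maps an edge to its endpoints' difference, ∂[p,q] = q − p. For instance
  ∂[1,2] = [2] − [1].
The 5×9 boundary matrix has rank 4 and Smith normal form diag(1,1,1,1).

Boundary ∂_2: C_2 → C_1 acts by ∂[p,q,r] = [q,r] − [p,r] + [p,q]. For instance
  ∂[1,3,4] = [3,4] − [1,4] + [1,3],
  ∂[1,2,4] = [2,4] − [1,4] + [1,2].
As a 9×6 matrix over Z this has rank 5, with invariant factors (1,1,1,1,1).

Computing H_k = (kernel of ∂_k) / (image of ∂_{k+1}):

  H_0: rank C_0 − rank ∂_1 = 5 − 4 = 1, and the invariant factors of ∂_1 are all 1, so H_0 ≅ Z.
  H_1: rank ker ∂_1 − rank ∂_2 = (9 − 4) − 5 = 0, and the invariant factors of ∂_2 are all 1, so H_1 ≅ 0.
  H_2: rank ker ∂_2 − rank ∂_3 = (6 − 5) − 0 = 1, and there is no ∂_3, so H_2 ≅ Z.

As a check, the Euler characteristic is 5 − 9 + 6 = 2, which agrees with 1 − 0 + 1 = 2.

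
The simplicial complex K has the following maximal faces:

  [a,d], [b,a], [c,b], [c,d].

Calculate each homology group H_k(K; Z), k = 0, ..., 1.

H_0 = Z,  H_1 = Z.

Fix the vertex order a < b < c < d and write every simplex with vertices in increasing order. Then dim K = 1 and the simplices of K are:

  0-simplices (4): a, b, c, d
  1-simplices (4): ab, ad, bc, cd

Hence C_0 ≅ Z^4, C_1 ≅ Z^4.

∂_1: C_1 → C_0 is given by ∂[p,q] = [q] − [p]. For instance
  ∂ab = b − a.
The 4×4 boundary matrix has rank 3 and Smith normal form diag(1,1,1).

Now H_k = ker ∂_k / im ∂_{k+1}, so:

  H_0: rank C_0 − rank ∂_1 = 4 − 3 = 1, and the invariant factors of ∂_1 are all 1, so H_0 ≅ Z.
  H_1: rank ker ∂_1 − rank ∂_2 = (4 − 3) − 0 = 1, and there is no ∂_2, so H_1 ≅ Z.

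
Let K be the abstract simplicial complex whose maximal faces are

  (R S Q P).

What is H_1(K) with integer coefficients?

Take the total order P < Q < R < S on the vertex set. Then K (dimension 3) consists of the simplices:

  0-simplices (4): P, Q, R, S
  1-simplices (6): PQ, PR, PS, QR, QS, RS
  2-simplices (4): PQR, PQS, PRS, QRS
  3-simplices (1): PQRS

giving chain groups C_0 ≅ Z^4, C_1 ≅ Z^6, C_2 ≅ Z^4, C_3 ≅ Z^1.

Boundary ∂_1: C_1 → C_0 is given by ∂[p,q] = [q] − [p].
The 4×6 boundary matrix has rank 3 and Smith normal form diag(1,1,1).

Boundary ∂_2: C_2 → C_1 sends each 2-simplex [p,q,r] to [q,r] − [p,r] + [p,q]. For instance
  ∂PQR = QR − PR + PQ,
  ∂QRS = RS − QS + QR.
The 6×4 boundary matrix has rank 3 and Smith normal form diag(1,1,1).

Boundary ∂_3: C_3 → C_2 sends each 3-simplex σ to the alternating sum Σ_i (−1)^i (σ with its i-th vertex removed). For instance
  ∂PQRS = QRS − PRS + PQS − PQR.
This gives a 4×1 integer matrix of rank 1; reducing to Smith normal form yields diagonal entries (1).

Now H_k = ker ∂_k / im ∂_{k+1}, so:

  H_1: rank ker ∂_1 − rank ∂_2 = (6 − 3) − 3 = 0, and the invariant factors of ∂_2 are all 1, so H_1 = 0.

(K is a triangulation of the 3-simplex.)

H_1 = 0.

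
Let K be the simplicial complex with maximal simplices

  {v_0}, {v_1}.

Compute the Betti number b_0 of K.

b_0 = 2.

Take the total order v_0 < v_1 on the vertex set. Then K (dimension 0) consists of the simplices:

  0-simplices (2): [v_0], [v_1]

giving chain groups C_0 ≅ Z^2.

Computing H_k = (kernel of ∂_k) / (image of ∂_{k+1}):

  H_0: rank C_0 − rank ∂_1 = 2 − 0 = 2, and there is no ∂_1, so H_0 ≅ Z^2.

Hence the Betti numbers are b_0 = 2.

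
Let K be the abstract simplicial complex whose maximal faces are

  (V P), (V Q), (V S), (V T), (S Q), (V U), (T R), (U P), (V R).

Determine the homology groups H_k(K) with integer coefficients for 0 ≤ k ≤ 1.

H_0 = Z,  H_1 = Z^3.

Take the total order P < Q < R < S < T < U < V on the vertex set. Then K (dimension 1) consists of the simplices:

  0-simplices (7): P, Q, R, S, T, U, V
  1-simplices (9): PU, PV, QS, QV, RT, RV, SV, TV, UV

giving chain groups C_0 ≅ Z^7, C_1 ≅ Z^9.

∂_1: C_1 → C_0 is given by ∂[p,q] = [q] − [p]. For instance
  ∂PV = V − P.
As a 7×9 matrix over Z this has rank 6, with invariant factors (1,1,1,1,1,1).

Now H_k = ker ∂_k / im ∂_{k+1}, so:

  H_0: rank C_0 − rank ∂_1 = 7 − 6 = 1, and the invariant factors of ∂_1 are all 1, so H_0 ≅ Z.
  H_1: rank ker ∂_1 − rank ∂_2 = (9 − 6) − 0 = 3, and there is no ∂_2, so H_1 ≅ Z^3.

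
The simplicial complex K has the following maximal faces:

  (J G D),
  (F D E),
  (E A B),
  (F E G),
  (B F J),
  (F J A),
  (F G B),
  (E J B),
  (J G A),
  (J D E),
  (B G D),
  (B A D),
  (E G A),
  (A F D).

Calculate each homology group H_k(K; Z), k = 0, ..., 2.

Fix the vertex order A < B < D < E < F < G < J and write every simplex with vertices in increasing order. Then dim K = 2 and the simplices of K are:

  0-simplices (7): A, B, D, E, F, G, J
  1-simplices (21): AB, AD, AE, AF, AG, AJ, BD, BE, BF, BG, BJ, DE, DF, DG, DJ, EF, EG, EJ, FG, FJ, GJ
  2-simplices (14): ABD, ABE, ADF, AEG, AFJ, AGJ, BDG, BEJ, BFG, BFJ, DEF, DEJ, DGJ, EFG

Hence C_0 ≅ Z^7, C_1 ≅ Z^21, C_2 ≅ Z^14.

Boundary ∂_1: C_1 → C_0 is given by ∂[p,q] = [q] − [p]. For instance
  ∂BG = G − B.
The 7×21 boundary matrix has rank 6 and Smith normal form diag(1,1,1,1,1,1).

∂_2: C_2 → C_1 maps a triangle to the signed sum of its edges. For instance
  ∂AGJ = GJ − AJ + AG,
  ∂BFG = FG − BG + BF.
The 21×14 boundary matrix has rank 13 and Smith normal form diag(1,1,1,1,1,1,1,1,1,1,1,1,1).

Computing H_k = (kernel of ∂_k) / (image of ∂_{k+1}):

  H_0: rank C_0 − rank ∂_1 = 7 − 6 = 1, and the invariant factors of ∂_1 are all 1, so H_0 ≅ Z.
  H_1: rank ker ∂_1 − rank ∂_2 = (21 − 6) − 13 = 2, and the invariant factors of ∂_2 are all 1, so H_1 ≅ Z^2.
  H_2: rank ker ∂_2 − rank ∂_3 = (14 − 13) − 0 = 1, and there is no ∂_3, so H_2 ≅ Z.

As a check, the Euler characteristic is 7 − 21 + 14 = 0, which agrees with 1 − 2 + 1 = 0.

H_0 = Z,  H_1 = Z^2,  H_2 = Z.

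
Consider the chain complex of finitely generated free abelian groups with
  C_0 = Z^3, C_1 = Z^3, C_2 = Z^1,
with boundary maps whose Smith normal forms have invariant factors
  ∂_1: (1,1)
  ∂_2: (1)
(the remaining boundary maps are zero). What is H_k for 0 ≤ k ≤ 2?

H_0 = Z,  H_1 = 0,  H_2 = 0.

H_0: b_0 = 3 − 0 − 2 = 1; torsion from ∂_1 factors > 1: none. So H_0 = Z.
H_1: b_1 = 3 − 2 − 1 = 0; torsion from ∂_2 factors > 1: none. So H_1 = 0.
H_2: b_2 = 1 − 1 − 0 = 0; torsion from ∂_3 factors > 1: none. So H_2 = 0.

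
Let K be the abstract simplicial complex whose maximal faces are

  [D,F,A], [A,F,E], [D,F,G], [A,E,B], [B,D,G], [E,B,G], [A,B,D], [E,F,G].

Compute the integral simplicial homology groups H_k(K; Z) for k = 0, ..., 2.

Order the vertices as A < B < D < E < F < G. Listing each simplex with vertices in this order, K has dimension 2 with simplices:

  0-simplices (6): A, B, D, E, F, G
  1-simplices (12): AB, AD, AE, AF, BD, BE, BG, DF, DG, EF, EG, FG
  2-simplices (8): ABD, ABE, ADF, AEF, BDG, BEG, DFG, EFG

so the chain groups are C_0 ≅ Z^6, C_1 ≅ Z^12, C_2 ≅ Z^8.

The boundary map ∂_1: C_1 → C_0 sends each edge [p,q] (with p < q) to q − p. For instance
  ∂AB = B − A.
The resulting 6×12 matrix has rank 5, and its Smith normal form has invariant factors (1,1,1,1,1).

The boundary map ∂_2: C_2 → C_1 acts by ∂[p,q,r] = [q,r] − [p,r] + [p,q]. For instance
  ∂DFG = FG − DG + DF,
  ∂ABD = BD − AD + AB.
As a 12×8 matrix over Z this has rank 7, with invariant factors (1,1,1,1,1,1,1).

Computing H_k = (kernel of ∂_k) / (image of ∂_{k+1}):

  H_0: rank C_0 − rank ∂_1 = 6 − 5 = 1, and the invariant factors of ∂_1 are all 1, so H_0 ≅ Z.
  H_1: rank ker ∂_1 − rank ∂_2 = (12 − 5) − 7 = 0, and the invariant factors of ∂_2 are all 1, so H_1 ≅ 0.
  H_2: rank ker ∂_2 − rank ∂_3 = (8 − 7) − 0 = 1, and there is no ∂_3, so H_2 ≅ Z.

As a check, the Euler characteristic is 6 − 12 + 8 = 2, which agrees with 1 − 0 + 1 = 2.

H_0 ≅ Z,  H_1 = 0,  H_2 ≅ Z.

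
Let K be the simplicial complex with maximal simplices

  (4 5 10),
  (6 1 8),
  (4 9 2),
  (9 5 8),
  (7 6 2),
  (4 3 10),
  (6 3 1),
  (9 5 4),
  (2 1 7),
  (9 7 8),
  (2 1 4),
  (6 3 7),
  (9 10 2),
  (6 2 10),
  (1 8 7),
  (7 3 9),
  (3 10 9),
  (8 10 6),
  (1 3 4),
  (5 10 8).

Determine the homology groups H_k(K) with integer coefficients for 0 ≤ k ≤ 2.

We work with the vertex ordering 1 < 2 < 3 < 4 < 5 < 6 < 7 < 8 < 9 < 10. The simplices of K, each written with vertices in increasing order, are:

  0-simplices (10): [1], [2], [3], [4], [5], [6], [7], [8], [9], [10]
  1-simplices (30): (30 of them)
  2-simplices (20): (20 of them)

so the chain groups are C_0 ≅ Z^10, C_1 ≅ Z^30, C_2 ≅ Z^20.

Boundary ∂_1: C_1 → C_0 sends each edge [p,q] (with p < q) to q − p. For instance
  ∂[2,7] = [7] − [2].
The 10×30 boundary matrix has rank 9 and Smith normal form diag(1,1,1,1,1,1,1,1,1).

Boundary ∂_2: C_2 → C_1 maps a triangle to the signed sum of its edges. For instance
  ∂[4,5,9] = [5,9] − [4,9] + [4,5],
  ∂[1,2,4] = [2,4] − [1,4] + [1,2].
As a 30×20 matrix over Z this has rank 20, with invariant factors (1,1,1,1,1,1,1,1,1,1,1,1,1,1,1,1,1,1,1,2).

Reading off H_k = ker ∂_k / im ∂_{k+1}:

  H_0: rank C_0 − rank ∂_1 = 10 − 9 = 1, and the invariant factors of ∂_1 are all 1, so H_0 ≅ Z.
  H_1: rank ker ∂_1 − rank ∂_2 = (30 − 9) − 20 = 1, and ∂_2 has invariant factor 2 > 1, so H_1 ≅ Z ⊕ Z/2.
  H_2: rank ker ∂_2 − rank ∂_3 = (20 − 20) − 0 = 0, and there is no ∂_3, so H_2 ≅ 0.

As a check, the Euler characteristic is 10 − 30 + 20 = 0, which agrees with 1 − 1 + 0 = 0.

H_0 = Z,  H_1 = Z ⊕ Z/2,  H_2 = 0.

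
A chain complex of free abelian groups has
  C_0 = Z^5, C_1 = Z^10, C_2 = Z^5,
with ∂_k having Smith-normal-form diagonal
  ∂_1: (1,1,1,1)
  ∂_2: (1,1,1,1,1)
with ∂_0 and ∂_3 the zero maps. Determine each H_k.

H_0 ≅ Z,  H_1 ≅ Z,  H_2 = 0.

H_0: b_0 = 5 − 0 − 4 = 1; torsion from ∂_1 factors > 1: none. So H_0 ≅ Z.
H_1: b_1 = 10 − 4 − 5 = 1; torsion from ∂_2 factors > 1: none. So H_1 ≅ Z.
H_2: b_2 = 5 − 5 − 0 = 0; torsion from ∂_3 factors > 1: none. So H_2 ≅ 0.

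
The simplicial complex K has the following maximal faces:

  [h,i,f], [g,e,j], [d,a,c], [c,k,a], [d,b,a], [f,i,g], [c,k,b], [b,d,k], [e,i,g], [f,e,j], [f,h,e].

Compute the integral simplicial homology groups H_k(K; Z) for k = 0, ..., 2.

H_0 = Z^2,  H_1 = Z^2,  H_2 = 0.

We work with the vertex ordering a < b < c < d < e < f < g < h < i < j < k. The simplices of K, each written with vertices in increasing order, are:

  0-simplices (11): a, b, c, d, e, f, g, h, i, j, k
  1-simplices (22): ab, ac, ad, ak, bc, bd, bk, cd, ck, dk, ef, eg, eh, ei, ej, fg, fh, fi, fj, gi, gj, hi
  2-simplices (11): abd, acd, ack, bck, bdk, efh, efj, egi, egj, fgi, fhi

giving chain groups C_0 ≅ Z^11, C_1 ≅ Z^22, C_2 ≅ Z^11.

Boundary ∂_1: C_1 → C_0 sends each edge [p,q] (with p < q) to q − p.
This gives a 11×22 integer matrix of rank 9; reducing to Smith normal form yields diagonal entries (1,1,1,1,1,1,1,1,1).

∂_2: C_2 → C_1 sends each 2-simplex [p,q,r] to [q,r] − [p,r] + [p,q]. For instance
  ∂efj = fj − ej + ef,
  ∂fhi = hi − fi + fh.
As a 22×11 matrix over Z this has rank 11, with invariant factors (1,1,1,1,1,1,1,1,1,1,1).

Reading off H_k = ker ∂_k / im ∂_{k+1}:

  H_0: rank C_0 − rank ∂_1 = 11 − 9 = 2, and the invariant factors of ∂_1 are all 1, so H_0 = Z^2.
  H_1: rank ker ∂_1 − rank ∂_2 = (22 − 9) − 11 = 2, and the invariant factors of ∂_2 are all 1, so H_1 = Z^2.
  H_2: rank ker ∂_2 − rank ∂_3 = (11 − 11) − 0 = 0, and there is no ∂_3, so H_2 = 0.

As a check, the Euler characteristic is 11 − 22 + 11 = 0, which agrees with 2 − 2 + 0 = 0.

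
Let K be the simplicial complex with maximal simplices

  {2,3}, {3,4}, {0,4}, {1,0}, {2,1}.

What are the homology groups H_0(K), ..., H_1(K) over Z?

H_0 ≅ Z,  H_1 ≅ Z.

Fix the vertex order 0 < 1 < 2 < 3 < 4 and write every simplex with vertices in increasing order. Then dim K = 1 and the simplices of K are:

  0-simplices (5): [0], [1], [2], [3], [4]
  1-simplices (5): [0,1], [0,4], [1,2], [2,3], [3,4]

giving chain groups C_0 ≅ Z^5, C_1 ≅ Z^5.

Boundary ∂_1: C_1 → C_0 sends each edge [p,q] (with p < q) to q − p.
This gives a 5×5 integer matrix of rank 4; reducing to Smith normal form yields diagonal entries (1,1,1,1).

Reading off H_k = ker ∂_k / im ∂_{k+1}:

  H_0: rank C_0 − rank ∂_1 = 5 − 4 = 1, and the invariant factors of ∂_1 are all 1, so H_0 = Z.
  H_1: rank ker ∂_1 − rank ∂_2 = (5 − 4) − 0 = 1, and there is no ∂_2, so H_1 = Z.

(K is a triangulation of the circle S^1.)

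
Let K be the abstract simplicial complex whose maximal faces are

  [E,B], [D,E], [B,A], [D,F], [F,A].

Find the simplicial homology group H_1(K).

H_1 ≅ Z.

Take the total order A < B < D < E < F on the vertex set. Then K (dimension 1) consists of the simplices:

  0-simplices (5): A, B, D, E, F
  1-simplices (5): AB, AF, BE, DE, DF

Hence C_0 ≅ Z^5, C_1 ≅ Z^5.

The boundary map ∂_1: C_1 → C_0 is given by ∂[p,q] = [q] − [p]. For instance
  ∂AB = B − A.
The 5×5 boundary matrix has rank 4 and Smith normal form diag(1,1,1,1).

Reading off H_k = ker ∂_k / im ∂_{k+1}:

  H_1: rank ker ∂_1 − rank ∂_2 = (5 − 4) − 0 = 1, and there is no ∂_2, so H_1 = Z.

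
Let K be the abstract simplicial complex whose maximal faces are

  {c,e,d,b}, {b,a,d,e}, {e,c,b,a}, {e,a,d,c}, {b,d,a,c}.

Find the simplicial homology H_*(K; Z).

Order the vertices as a < b < c < d < e. Listing each simplex with vertices in this order, K has dimension 3 with simplices:

  0-simplices (5): a, b, c, d, e
  1-simplices (10): ab, ac, ad, ae, bc, bd, be, cd, ce, de
  2-simplices (10): abc, abd, abe, acd, ace, ade, bcd, bce, bde, cde
  3-simplices (5): abcd, abce, abde, acde, bcde

so the chain groups are C_0 ≅ Z^5, C_1 ≅ Z^10, C_2 ≅ Z^10, C_3 ≅ Z^5.

Boundary ∂_1: C_1 → C_0 maps an edge to its endpoints' difference, ∂[p,q] = q − p.
The resulting 5×10 matrix has rank 4, and its Smith normal form has invariant factors (1,1,1,1).

The boundary map ∂_2: C_2 → C_1 maps a triangle to the signed sum of its edges. For instance
  ∂bce = ce − be + bc,
  ∂ade = de − ae + ad.
This gives a 10×10 integer matrix of rank 6; reducing to Smith normal form yields diagonal entries (1,1,1,1,1,1).

∂_3: C_3 → C_2 sends each 3-simplex σ to the alternating sum Σ_i (−1)^i (σ with its i-th vertex removed). For instance
  ∂bcde = cde − bde + bce − bcd,
  ∂acde = cde − ade + ace − acd.
This gives a 10×5 integer matrix of rank 4; reducing to Smith normal form yields diagonal entries (1,1,1,1).

Reading off H_k = ker ∂_k / im ∂_{k+1}:

  H_0: rank C_0 − rank ∂_1 = 5 − 4 = 1, and the invariant factors of ∂_1 are all 1, so H_0 ≅ Z.
  H_1: rank ker ∂_1 − rank ∂_2 = (10 − 4) − 6 = 0, and the invariant factors of ∂_2 are all 1, so H_1 ≅ 0.
  H_2: rank ker ∂_2 − rank ∂_3 = (10 − 6) − 4 = 0, and the invariant factors of ∂_3 are all 1, so H_2 ≅ 0.
  H_3: rank ker ∂_3 − rank ∂_4 = (5 − 4) − 0 = 1, and there is no ∂_4, so H_3 ≅ Z.

As a check, the Euler characteristic is 5 − 10 + 10 − 5 = 0, which agrees with 1 − 0 + 0 − 1 = 0.

H_0 = Z,  H_1 = 0,  H_2 = 0,  H_3 = Z.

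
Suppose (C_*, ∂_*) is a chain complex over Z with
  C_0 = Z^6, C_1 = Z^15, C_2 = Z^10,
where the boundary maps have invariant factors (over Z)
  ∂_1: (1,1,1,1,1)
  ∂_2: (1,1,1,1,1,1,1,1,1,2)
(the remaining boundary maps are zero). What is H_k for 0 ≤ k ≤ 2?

H_0 ≅ Z,  H_1 ≅ Z/2,  H_2 = 0.

H_0: b_0 = 6 − 0 − 5 = 1; torsion from ∂_1 factors > 1: none. So H_0 ≅ Z.
H_1: b_1 = 15 − 5 − 10 = 0; torsion from ∂_2 factors > 1: [2]. So H_1 ≅ Z/2.
H_2: b_2 = 10 − 10 − 0 = 0; torsion from ∂_3 factors > 1: none. So H_2 ≅ 0.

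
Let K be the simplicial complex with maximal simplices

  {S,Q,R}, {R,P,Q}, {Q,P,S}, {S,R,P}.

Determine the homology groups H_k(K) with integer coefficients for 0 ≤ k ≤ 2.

H_0 = Z,  H_1 = 0,  H_2 = Z.

K has 4 vertices, 6 edges, 4 triangles.
rank ∂_0 = 0, rank ∂_1 = 3 ⇒ b_0 = 4 − 0 − 3 = 1; all invariant factors of ∂_1 are 1 so no torsion. So H_0 = Z.
rank ∂_1 = 3, rank ∂_2 = 3 ⇒ b_1 = 6 − 3 − 3 = 0; all invariant factors of ∂_2 are 1 so no torsion. So H_1 = 0.
rank ∂_2 = 3, rank ∂_3 = 0 ⇒ b_2 = 4 − 3 − 0 = 1. So H_2 = Z.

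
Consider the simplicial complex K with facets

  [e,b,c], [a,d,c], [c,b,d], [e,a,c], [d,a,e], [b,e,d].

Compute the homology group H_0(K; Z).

Take the total order a < b < c < d < e on the vertex set. Then K (dimension 2) consists of the simplices:

  0-simplices (5): a, b, c, d, e
  1-simplices (9): ac, ad, ae, bc, bd, be, cd, ce, de
  2-simplices (6): acd, ace, ade, bcd, bce, bde

giving chain groups C_0 ≅ Z^5, C_1 ≅ Z^9, C_2 ≅ Z^6.

Boundary ∂_1: C_1 → C_0 is given by ∂[p,q] = [q] − [p]. For instance
  ∂cd = d − c.
As a 5×9 matrix over Z this has rank 4, with invariant factors (1,1,1,1).

Boundary ∂_2: C_2 → C_1 sends each 2-simplex [p,q,r] to [q,r] − [p,r] + [p,q]. For instance
  ∂bcd = cd − bd + bc,
  ∂bce = ce − be + bc.
The 9×6 boundary matrix has rank 5 and Smith normal form diag(1,1,1,1,1).

Now H_k = ker ∂_k / im ∂_{k+1}, so:

  H_0: rank C_0 − rank ∂_1 = 5 − 4 = 1, and the invariant factors of ∂_1 are all 1, so H_0 = Z.

H_0 ≅ Z.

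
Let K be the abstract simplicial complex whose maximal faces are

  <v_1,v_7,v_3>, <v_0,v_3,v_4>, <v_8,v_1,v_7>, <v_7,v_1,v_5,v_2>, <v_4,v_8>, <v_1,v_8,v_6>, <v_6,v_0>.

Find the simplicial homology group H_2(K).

Fix the vertex order v_0 < v_1 < v_2 < v_3 < v_4 < v_5 < v_6 < v_7 < v_8 and write every simplex with vertices in increasing order. Then dim K = 3 and the simplices of K are:

  0-simplices (9): [v_0], [v_1], [v_2], [v_3], [v_4], [v_5], [v_6], [v_7], [v_8]
  1-simplices (17): (17 of them)
  2-simplices (8): [v_0,v_3,v_4], [v_1,v_2,v_5], [v_1,v_2,v_7], [v_1,v_3,v_7], [v_1,v_5,v_7], [v_1,v_6,v_8], [v_1,v_7,v_8], [v_2,v_5,v_7]
  3-simplices (1): [v_1,v_2,v_5,v_7]

giving chain groups C_0 ≅ Z^9, C_1 ≅ Z^17, C_2 ≅ Z^8, C_3 ≅ Z^1.

∂_1: C_1 → C_0 maps an edge to its endpoints' difference, ∂[p,q] = q − p.
As a 9×17 matrix over Z this has rank 8, with invariant factors (1,1,1,1,1,1,1,1).

Boundary ∂_2: C_2 → C_1 sends each 2-simplex [p,q,r] to [q,r] − [p,r] + [p,q]. For instance
  ∂[v_1,v_5,v_7] = [v_5,v_7] − [v_1,v_7] + [v_1,v_5],
  ∂[v_1,v_2,v_7] = [v_2,v_7] − [v_1,v_7] + [v_1,v_2].
The resulting 17×8 matrix has rank 7, and its Smith normal form has invariant factors (1,1,1,1,1,1,1).

Boundary ∂_3: C_3 → C_2 sends each 3-simplex σ to the alternating sum Σ_i (−1)^i (σ with its i-th vertex removed). For instance
  ∂[v_1,v_2,v_5,v_7] = [v_2,v_5,v_7] − [v_1,v_5,v_7] + [v_1,v_2,v_7] − [v_1,v_2,v_5].
As a 8×1 matrix over Z this has rank 1, with invariant factors (1).

Reading off H_k = ker ∂_k / im ∂_{k+1}:

  H_2: rank ker ∂_2 − rank ∂_3 = (8 − 7) − 1 = 0, and the invariant factors of ∂_3 are all 1, so H_2 = 0.

H_2 ≅ 0.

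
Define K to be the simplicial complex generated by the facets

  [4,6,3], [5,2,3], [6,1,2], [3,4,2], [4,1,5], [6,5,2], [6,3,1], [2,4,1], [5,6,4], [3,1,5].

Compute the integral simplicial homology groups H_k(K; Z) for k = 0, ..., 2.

H_0 ≅ Z,  H_1 ≅ Z/2Z,  H_2 = 0.

Order the vertices as 1 < 2 < 3 < 4 < 5 < 6. Listing each simplex with vertices in this order, K has dimension 2 with simplices:

  0-simplices (6): [1], [2], [3], [4], [5], [6]
  1-simplices (15): [1,2], [1,3], [1,4], [1,5], [1,6], [2,3], [2,4], [2,5], [2,6], [3,4], [3,5], [3,6], [4,5], [4,6], [5,6]
  2-simplices (10): [1,2,4], [1,2,6], [1,3,5], [1,3,6], [1,4,5], [2,3,4], [2,3,5], [2,5,6], [3,4,6], [4,5,6]

so the chain groups are C_0 ≅ Z^6, C_1 ≅ Z^15, C_2 ≅ Z^10.

The boundary map ∂_1: C_1 → C_0 sends each edge [p,q] (with p < q) to q − p.
The resulting 6×15 matrix has rank 5, and its Smith normal form has invariant factors (1,1,1,1,1).

Boundary ∂_2: C_2 → C_1 sends each 2-simplex [p,q,r] to [q,r] − [p,r] + [p,q]. For instance
  ∂[1,4,5] = [4,5] − [1,5] + [1,4],
  ∂[4,5,6] = [5,6] − [4,6] + [4,5].
As a 15×10 matrix over Z this has rank 10, with invariant factors (1,1,1,1,1,1,1,1,1,2).

From H_k ≅ ker(∂_k) / im(∂_{k+1}) we obtain:

  H_0: rank C_0 − rank ∂_1 = 6 − 5 = 1, and the invariant factors of ∂_1 are all 1, so H_0 = Z.
  H_1: rank ker ∂_1 − rank ∂_2 = (15 − 5) − 10 = 0, and ∂_2 has invariant factor 2 > 1, so H_1 = Z/2Z.
  H_2: rank ker ∂_2 − rank ∂_3 = (10 − 10) − 0 = 0, and there is no ∂_3, so H_2 = 0.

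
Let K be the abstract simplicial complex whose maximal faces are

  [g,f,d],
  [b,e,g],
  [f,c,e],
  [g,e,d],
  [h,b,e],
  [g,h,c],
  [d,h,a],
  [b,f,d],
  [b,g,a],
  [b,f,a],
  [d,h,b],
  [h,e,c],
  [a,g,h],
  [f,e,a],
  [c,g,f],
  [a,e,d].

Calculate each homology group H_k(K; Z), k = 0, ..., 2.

H_0 = Z,  H_1 = Z^2,  H_2 = Z.

Fix the vertex order a < b < c < d < e < f < g < h and write every simplex with vertices in increasing order. Then dim K = 2 and the simplices of K are:

  0-simplices (8): a, b, c, d, e, f, g, h
  1-simplices (24): ab, ad, ae, af, ag, ah, bd, be, bf, bg, bh, ce, cf, cg, ch, de, df, dg, dh, ef, eg, eh, fg, gh
  2-simplices (16): abf, abg, ade, adh, aef, agh, bdf, bdh, beg, beh, cef, ceh, cfg, cgh, deg, dfg

so the chain groups are C_0 ≅ Z^8, C_1 ≅ Z^24, C_2 ≅ Z^16.

∂_1: C_1 → C_0 maps an edge to its endpoints' difference, ∂[p,q] = q − p.
As a 8×24 matrix over Z this has rank 7, with invariant factors (1,1,1,1,1,1,1).

The boundary map ∂_2: C_2 → C_1 sends each 2-simplex [p,q,r] to [q,r] − [p,r] + [p,q]. For instance
  ∂aef = ef − af + ae,
  ∂beh = eh − bh + be.
The resulting 24×16 matrix has rank 15, and its Smith normal form has invariant factors (1,1,1,1,1,1,1,1,1,1,1,1,1,1,1).

From H_k ≅ ker(∂_k) / im(∂_{k+1}) we obtain:

  H_0: rank C_0 − rank ∂_1 = 8 − 7 = 1, and the invariant factors of ∂_1 are all 1, so H_0 = Z.
  H_1: rank ker ∂_1 − rank ∂_2 = (24 − 7) − 15 = 2, and the invariant factors of ∂_2 are all 1, so H_1 = Z^2.
  H_2: rank ker ∂_2 − rank ∂_3 = (16 − 15) − 0 = 1, and there is no ∂_3, so H_2 = Z.

(K is a triangulation of the torus T^2.)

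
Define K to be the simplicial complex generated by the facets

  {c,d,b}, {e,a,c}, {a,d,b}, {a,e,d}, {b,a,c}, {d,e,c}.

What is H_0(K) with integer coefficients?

Fix the vertex order a < b < c < d < e and write every simplex with vertices in increasing order. Then dim K = 2 and the simplices of K are:

  0-simplices (5): a, b, c, d, e
  1-simplices (9): ab, ac, ad, ae, bc, bd, cd, ce, de
  2-simplices (6): abc, abd, ace, ade, bcd, cde

giving chain groups C_0 ≅ Z^5, C_1 ≅ Z^9, C_2 ≅ Z^6.

The boundary map ∂_1: C_1 → C_0 sends each edge [p,q] (with p < q) to q − p. For instance
  ∂bd = d − b.
The resulting 5×9 matrix has rank 4, and its Smith normal form has invariant factors (1,1,1,1).

Boundary ∂_2: C_2 → C_1 maps a triangle to the signed sum of its edges. For instance
  ∂ade = de − ae + ad,
  ∂cde = de − ce + cd.
As a 9×6 matrix over Z this has rank 5, with invariant factors (1,1,1,1,1).

Reading off H_k = ker ∂_k / im ∂_{k+1}:

  H_0: rank C_0 − rank ∂_1 = 5 − 4 = 1, and the invariant factors of ∂_1 are all 1, so H_0 ≅ Z.

H_0 = Z.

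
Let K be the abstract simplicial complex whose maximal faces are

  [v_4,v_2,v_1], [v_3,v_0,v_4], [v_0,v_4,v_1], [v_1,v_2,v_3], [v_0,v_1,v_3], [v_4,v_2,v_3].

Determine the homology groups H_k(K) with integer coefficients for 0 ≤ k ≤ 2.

H_0 ≅ Z,  H_1 = 0,  H_2 ≅ Z.

We work with the vertex ordering v_0 < v_1 < v_2 < v_3 < v_4. The simplices of K, each written with vertices in increasing order, are:

  0-simplices (5): [v_0], [v_1], [v_2], [v_3], [v_4]
  1-simplices (9): [v_0,v_1], [v_0,v_3], [v_0,v_4], [v_1,v_2], [v_1,v_3], [v_1,v_4], [v_2,v_3], [v_2,v_4], [v_3,v_4]
  2-simplices (6): [v_0,v_1,v_3], [v_0,v_1,v_4], [v_0,v_3,v_4], [v_1,v_2,v_3], [v_1,v_2,v_4], [v_2,v_3,v_4]

so the chain groups are C_0 ≅ Z^5, C_1 ≅ Z^9, C_2 ≅ Z^6.

The boundary map ∂_1: C_1 → C_0 is given by ∂[p,q] = [q] − [p]. For instance
  ∂[v_1,v_2] = [v_2] − [v_1].
As a 5×9 matrix over Z this has rank 4, with invariant factors (1,1,1,1).

Boundary ∂_2: C_2 → C_1 acts by ∂[p,q,r] = [q,r] − [p,r] + [p,q]. For instance
  ∂[v_0,v_3,v_4] = [v_3,v_4] − [v_0,v_4] + [v_0,v_3],
  ∂[v_1,v_2,v_3] = [v_2,v_3] − [v_1,v_3] + [v_1,v_2].
The resulting 9×6 matrix has rank 5, and its Smith normal form has invariant factors (1,1,1,1,1).

Reading off H_k = ker ∂_k / im ∂_{k+1}:

  H_0: rank C_0 − rank ∂_1 = 5 − 4 = 1, and the invariant factors of ∂_1 are all 1, so H_0 = Z.
  H_1: rank ker ∂_1 − rank ∂_2 = (9 − 4) − 5 = 0, and the invariant factors of ∂_2 are all 1, so H_1 = 0.
  H_2: rank ker ∂_2 − rank ∂_3 = (6 − 5) − 0 = 1, and there is no ∂_3, so H_2 = Z.

(K is a triangulation of the 2-sphere S^2.)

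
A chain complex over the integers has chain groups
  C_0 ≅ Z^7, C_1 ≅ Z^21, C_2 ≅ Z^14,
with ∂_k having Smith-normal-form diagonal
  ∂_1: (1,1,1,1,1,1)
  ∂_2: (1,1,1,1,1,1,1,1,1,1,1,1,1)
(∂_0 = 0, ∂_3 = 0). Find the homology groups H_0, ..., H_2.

H_0 = Z,  H_1 = Z^2,  H_2 = Z.

H_0: b_0 = 7 − 0 − 6 = 1; torsion from ∂_1 factors > 1: none. So H_0 = Z.
H_1: b_1 = 21 − 6 − 13 = 2; torsion from ∂_2 factors > 1: none. So H_1 = Z^2.
H_2: b_2 = 14 − 13 − 0 = 1; torsion from ∂_3 factors > 1: none. So H_2 = Z.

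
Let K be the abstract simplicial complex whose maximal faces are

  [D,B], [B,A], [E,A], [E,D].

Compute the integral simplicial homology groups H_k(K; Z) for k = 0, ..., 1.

We work with the vertex ordering A < B < D < E. The simplices of K, each written with vertices in increasing order, are:

  0-simplices (4): A, B, D, E
  1-simplices (4): AB, AE, BD, DE

so the chain groups are C_0 ≅ Z^4, C_1 ≅ Z^4.

∂_1: C_1 → C_0 is given by ∂[p,q] = [q] − [p]. For instance
  ∂BD = D − B.
As a 4×4 matrix over Z this has rank 3, with invariant factors (1,1,1).

Now H_k = ker ∂_k / im ∂_{k+1}, so:

  H_0: rank C_0 − rank ∂_1 = 4 − 3 = 1, and the invariant factors of ∂_1 are all 1, so H_0 ≅ Z.
  H_1: rank ker ∂_1 − rank ∂_2 = (4 − 3) − 0 = 1, and there is no ∂_2, so H_1 ≅ Z.

H_0 = Z,  H_1 = Z.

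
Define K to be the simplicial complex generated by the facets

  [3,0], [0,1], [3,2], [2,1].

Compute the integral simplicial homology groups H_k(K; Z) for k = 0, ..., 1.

H_0 = Z,  H_1 = Z.

K has 4 vertices, 4 edges.
rank ∂_0 = 0, rank ∂_1 = 3 ⇒ b_0 = 4 − 0 − 3 = 1; all invariant factors of ∂_1 are 1 so no torsion. So H_0 = Z.
rank ∂_1 = 3, rank ∂_2 = 0 ⇒ b_1 = 4 − 3 − 0 = 1. So H_1 = Z.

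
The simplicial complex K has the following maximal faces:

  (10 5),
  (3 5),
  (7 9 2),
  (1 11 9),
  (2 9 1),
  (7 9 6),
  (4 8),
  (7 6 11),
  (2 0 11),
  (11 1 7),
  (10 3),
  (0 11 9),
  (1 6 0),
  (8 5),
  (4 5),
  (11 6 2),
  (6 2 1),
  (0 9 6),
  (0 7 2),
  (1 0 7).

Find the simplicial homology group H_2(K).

H_2 = Z.

Order the vertices as 0 < 1 < 2 < 3 < 4 < 5 < 6 < 7 < 8 < 9 < 10 < 11. Listing each simplex with vertices in this order, K has dimension 2 with simplices:

  0-simplices (12): [0], [1], [2], [3], [4], [5], [6], [7], [8], [9], [10], [11]
  1-simplices (27): (27 of them)
  2-simplices (14): [0,1,6], [0,1,7], [0,2,7], [0,2,11], [0,6,9], [0,9,11], [1,2,6], [1,2,9], [1,7,11], [1,9,11], [2,6,11], [2,7,9], [6,7,9], [6,7,11]

giving chain groups C_0 ≅ Z^12, C_1 ≅ Z^27, C_2 ≅ Z^14.

Boundary ∂_1: C_1 → C_0 maps an edge to its endpoints' difference, ∂[p,q] = q − p.
The 12×27 boundary matrix has rank 10 and Smith normal form diag(1,1,1,1,1,1,1,1,1,1).

Boundary ∂_2: C_2 → C_1 sends each 2-simplex [p,q,r] to [q,r] − [p,r] + [p,q]. For instance
  ∂[6,7,11] = [7,11] − [6,11] + [6,7],
  ∂[1,7,11] = [7,11] − [1,11] + [1,7].
As a 27×14 matrix over Z this has rank 13, with invariant factors (1,1,1,1,1,1,1,1,1,1,1,1,1).

Computing H_k = (kernel of ∂_k) / (image of ∂_{k+1}):

  H_2: rank ker ∂_2 − rank ∂_3 = (14 − 13) − 0 = 1, and there is no ∂_3, so H_2 = Z.

(K is a triangulation of the disjoint union of the torus T^2 and a wedge of 2 circles.)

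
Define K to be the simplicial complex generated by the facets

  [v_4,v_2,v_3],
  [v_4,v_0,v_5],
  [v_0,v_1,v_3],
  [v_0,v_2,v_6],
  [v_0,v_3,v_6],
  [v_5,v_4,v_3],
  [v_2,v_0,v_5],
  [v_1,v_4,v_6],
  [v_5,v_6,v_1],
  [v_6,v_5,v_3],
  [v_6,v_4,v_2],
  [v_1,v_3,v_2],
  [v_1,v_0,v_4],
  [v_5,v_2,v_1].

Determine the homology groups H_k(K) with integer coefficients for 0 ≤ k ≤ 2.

We work with the vertex ordering v_0 < v_1 < v_2 < v_3 < v_4 < v_5 < v_6. The simplices of K, each written with vertices in increasing order, are:

  0-simplices (7): [v_0], [v_1], [v_2], [v_3], [v_4], [v_5], [v_6]
  1-simplices (21): (21 of them)
  2-simplices (14): (14 of them)

Hence C_0 ≅ Z^7, C_1 ≅ Z^21, C_2 ≅ Z^14.

The boundary map ∂_1: C_1 → C_0 sends each edge [p,q] (with p < q) to q − p.
The 7×21 boundary matrix has rank 6 and Smith normal form diag(1,1,1,1,1,1).

The boundary map ∂_2: C_2 → C_1 maps a triangle to the signed sum of its edges. For instance
  ∂[v_2,v_4,v_6] = [v_4,v_6] − [v_2,v_6] + [v_2,v_4],
  ∂[v_1,v_2,v_3] = [v_2,v_3] − [v_1,v_3] + [v_1,v_2].
This gives a 21×14 integer matrix of rank 13; reducing to Smith normal form yields diagonal entries (1,1,1,1,1,1,1,1,1,1,1,1,1).

Now H_k = ker ∂_k / im ∂_{k+1}, so:

  H_0: rank C_0 − rank ∂_1 = 7 − 6 = 1, and the invariant factors of ∂_1 are all 1, so H_0 = Z.
  H_1: rank ker ∂_1 − rank ∂_2 = (21 − 6) − 13 = 2, and the invariant factors of ∂_2 are all 1, so H_1 = Z^2.
  H_2: rank ker ∂_2 − rank ∂_3 = (14 − 13) − 0 = 1, and there is no ∂_3, so H_2 = Z.

As a check, the Euler characteristic is 7 − 21 + 14 = 0, which agrees with 1 − 2 + 1 = 0.
(K is a triangulation of the torus T^2.)

H_0 = Z,  H_1 = Z^2,  H_2 = Z.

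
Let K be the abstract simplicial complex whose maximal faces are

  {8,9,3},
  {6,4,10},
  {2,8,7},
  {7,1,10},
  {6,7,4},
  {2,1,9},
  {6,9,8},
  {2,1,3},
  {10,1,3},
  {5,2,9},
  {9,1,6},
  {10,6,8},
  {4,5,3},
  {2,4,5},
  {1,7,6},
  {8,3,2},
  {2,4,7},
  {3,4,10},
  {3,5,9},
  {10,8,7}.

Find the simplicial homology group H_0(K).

H_0 = Z.

We work with the vertex ordering 1 < 2 < 3 < 4 < 5 < 6 < 7 < 8 < 9 < 10. The simplices of K, each written with vertices in increasing order, are:

  0-simplices (10): [1], [2], [3], [4], [5], [6], [7], [8], [9], [10]
  1-simplices (30): (30 of them)
  2-simplices (20): (20 of them)

so the chain groups are C_0 ≅ Z^10, C_1 ≅ Z^30, C_2 ≅ Z^20.

The boundary map ∂_1: C_1 → C_0 maps an edge to its endpoints' difference, ∂[p,q] = q − p.
The resulting 10×30 matrix has rank 9, and its Smith normal form has invariant factors (1,1,1,1,1,1,1,1,1).

The boundary map ∂_2: C_2 → C_1 maps a triangle to the signed sum of its edges. For instance
  ∂[3,4,5] = [4,5] − [3,5] + [3,4],
  ∂[1,6,9] = [6,9] − [1,9] + [1,6].
As a 30×20 matrix over Z this has rank 20, with invariant factors (1,1,1,1,1,1,1,1,1,1,1,1,1,1,1,1,1,1,1,2).

Now H_k = ker ∂_k / im ∂_{k+1}, so:

  H_0: rank C_0 − rank ∂_1 = 10 − 9 = 1, and the invariant factors of ∂_1 are all 1, so H_0 = Z.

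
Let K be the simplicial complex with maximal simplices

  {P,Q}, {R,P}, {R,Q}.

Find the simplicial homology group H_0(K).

Take the total order P < Q < R on the vertex set. Then K (dimension 1) consists of the simplices:

  0-simplices (3): P, Q, R
  1-simplices (3): PQ, PR, QR

giving chain groups C_0 ≅ Z^3, C_1 ≅ Z^3.

∂_1: C_1 → C_0 sends each edge [p,q] (with p < q) to q − p.
The resulting 3×3 matrix has rank 2, and its Smith normal form has invariant factors (1,1).

Computing H_k = (kernel of ∂_k) / (image of ∂_{k+1}):

  H_0: rank C_0 − rank ∂_1 = 3 − 2 = 1, and the invariant factors of ∂_1 are all 1, so H_0 ≅ Z.

(K is a triangulation of the circle S^1.)

H_0 = Z.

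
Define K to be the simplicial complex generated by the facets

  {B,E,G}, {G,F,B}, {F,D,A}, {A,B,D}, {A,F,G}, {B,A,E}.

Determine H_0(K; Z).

Order the vertices as A < B < D < E < F < G. Listing each simplex with vertices in this order, K has dimension 2 with simplices:

  0-simplices (6): A, B, D, E, F, G
  1-simplices (12): AB, AD, AE, AF, AG, BD, BE, BF, BG, DF, EG, FG
  2-simplices (6): ABD, ABE, ADF, AFG, BEG, BFG

giving chain groups C_0 ≅ Z^6, C_1 ≅ Z^12, C_2 ≅ Z^6.

Boundary ∂_1: C_1 → C_0 sends each edge [p,q] (with p < q) to q − p. For instance
  ∂EG = G − E.
The resulting 6×12 matrix has rank 5, and its Smith normal form has invariant factors (1,1,1,1,1).

Boundary ∂_2: C_2 → C_1 sends each 2-simplex [p,q,r] to [q,r] − [p,r] + [p,q]. For instance
  ∂ABE = BE − AE + AB,
  ∂ADF = DF − AF + AD.
This gives a 12×6 integer matrix of rank 6; reducing to Smith normal form yields diagonal entries (1,1,1,1,1,1).

Reading off H_k = ker ∂_k / im ∂_{k+1}:

  H_0: rank C_0 − rank ∂_1 = 6 − 5 = 1, and the invariant factors of ∂_1 are all 1, so H_0 = Z.

H_0 = Z.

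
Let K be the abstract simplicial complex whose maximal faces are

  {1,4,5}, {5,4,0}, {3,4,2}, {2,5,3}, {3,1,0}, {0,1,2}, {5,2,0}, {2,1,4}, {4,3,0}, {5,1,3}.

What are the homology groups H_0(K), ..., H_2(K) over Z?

H_0 ≅ Z,  H_1 ≅ Z/2,  H_2 = 0.

Order the vertices as 0 < 1 < 2 < 3 < 4 < 5. Listing each simplex with vertices in this order, K has dimension 2 with simplices:

  0-simplices (6): [0], [1], [2], [3], [4], [5]
  1-simplices (15): [0,1], [0,2], [0,3], [0,4], [0,5], [1,2], [1,3], [1,4], [1,5], [2,3], [2,4], [2,5], [3,4], [3,5], [4,5]
  2-simplices (10): [0,1,2], [0,1,3], [0,2,5], [0,3,4], [0,4,5], [1,2,4], [1,3,5], [1,4,5], [2,3,4], [2,3,5]

giving chain groups C_0 ≅ Z^6, C_1 ≅ Z^15, C_2 ≅ Z^10.

The boundary map ∂_1: C_1 → C_0 sends each edge [p,q] (with p < q) to q − p. For instance
  ∂[1,2] = [2] − [1].
As a 6×15 matrix over Z this has rank 5, with invariant factors (1,1,1,1,1).

∂_2: C_2 → C_1 acts by ∂[p,q,r] = [q,r] − [p,r] + [p,q]. For instance
  ∂[0,2,5] = [2,5] − [0,5] + [0,2],
  ∂[0,3,4] = [3,4] − [0,4] + [0,3].
The 15×10 boundary matrix has rank 10 and Smith normal form diag(1,1,1,1,1,1,1,1,1,2).

From H_k ≅ ker(∂_k) / im(∂_{k+1}) we obtain:

  H_0: rank C_0 − rank ∂_1 = 6 − 5 = 1, and the invariant factors of ∂_1 are all 1, so H_0 = Z.
  H_1: rank ker ∂_1 − rank ∂_2 = (15 − 5) − 10 = 0, and ∂_2 has invariant factor 2 > 1, so H_1 = Z/2.
  H_2: rank ker ∂_2 − rank ∂_3 = (10 − 10) − 0 = 0, and there is no ∂_3, so H_2 = 0.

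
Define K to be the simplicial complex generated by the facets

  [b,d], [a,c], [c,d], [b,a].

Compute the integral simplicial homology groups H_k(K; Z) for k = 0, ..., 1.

Take the total order a < b < c < d on the vertex set. Then K (dimension 1) consists of the simplices:

  0-simplices (4): a, b, c, d
  1-simplices (4): ab, ac, bd, cd

giving chain groups C_0 ≅ Z^4, C_1 ≅ Z^4.

Boundary ∂_1: C_1 → C_0 sends each edge [p,q] (with p < q) to q − p. For instance
  ∂bd = d − b.
As a 4×4 matrix over Z this has rank 3, with invariant factors (1,1,1).

From H_k ≅ ker(∂_k) / im(∂_{k+1}) we obtain:

  H_0: rank C_0 − rank ∂_1 = 4 − 3 = 1, and the invariant factors of ∂_1 are all 1, so H_0 = Z.
  H_1: rank ker ∂_1 − rank ∂_2 = (4 − 3) − 0 = 1, and there is no ∂_2, so H_1 = Z.

H_0 = Z,  H_1 = Z.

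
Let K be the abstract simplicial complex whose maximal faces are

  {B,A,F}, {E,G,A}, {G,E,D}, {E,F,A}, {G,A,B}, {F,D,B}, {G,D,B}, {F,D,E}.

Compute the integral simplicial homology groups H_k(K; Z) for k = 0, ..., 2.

K has 6 vertices, 12 edges, 8 triangles.
rank ∂_0 = 0, rank ∂_1 = 5 ⇒ b_0 = 6 − 0 − 5 = 1; all invariant factors of ∂_1 are 1 so no torsion. So H_0 ≅ Z.
rank ∂_1 = 5, rank ∂_2 = 7 ⇒ b_1 = 12 − 5 − 7 = 0; all invariant factors of ∂_2 are 1 so no torsion. So H_1 ≅ 0.
rank ∂_2 = 7, rank ∂_3 = 0 ⇒ b_2 = 8 − 7 − 0 = 1. So H_2 ≅ Z.

H_0 ≅ Z,  H_1 = 0,  H_2 ≅ Z.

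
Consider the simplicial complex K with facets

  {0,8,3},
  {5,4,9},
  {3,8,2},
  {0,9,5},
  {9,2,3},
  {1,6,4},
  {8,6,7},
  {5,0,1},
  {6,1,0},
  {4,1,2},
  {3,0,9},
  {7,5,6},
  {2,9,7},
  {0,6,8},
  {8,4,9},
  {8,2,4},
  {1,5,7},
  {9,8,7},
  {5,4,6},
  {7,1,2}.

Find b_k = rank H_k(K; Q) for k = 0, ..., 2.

Order the vertices as 0 < 1 < 2 < 3 < 4 < 5 < 6 < 7 < 8 < 9. Listing each simplex with vertices in this order, K has dimension 2 with simplices:

  0-simplices (10): [0], [1], [2], [3], [4], [5], [6], [7], [8], [9]
  1-simplices (30): (30 of them)
  2-simplices (20): (20 of them)

so the chain groups are C_0 ≅ Z^10, C_1 ≅ Z^30, C_2 ≅ Z^20.

∂_1: C_1 → C_0 sends each edge [p,q] (with p < q) to q − p. For instance
  ∂[1,4] = [4] − [1].
The 10×30 boundary matrix has rank 9 and Smith normal form diag(1,1,1,1,1,1,1,1,1).

Boundary ∂_2: C_2 → C_1 maps a triangle to the signed sum of its edges. For instance
  ∂[0,1,5] = [1,5] − [0,5] + [0,1],
  ∂[0,3,8] = [3,8] − [0,8] + [0,3].
The 30×20 boundary matrix has rank 20 and Smith normal form diag(1,1,1,1,1,1,1,1,1,1,1,1,1,1,1,1,1,1,1,2).

Computing H_k = (kernel of ∂_k) / (image of ∂_{k+1}):

  H_0: rank C_0 − rank ∂_1 = 10 − 9 = 1, and the invariant factors of ∂_1 are all 1, so H_0 = Z.
  H_1: rank ker ∂_1 − rank ∂_2 = (30 − 9) − 20 = 1, and ∂_2 has invariant factor 2 > 1, so H_1 = Z ⊕ Z/2Z.
  H_2: rank ker ∂_2 − rank ∂_3 = (20 − 20) − 0 = 0, and there is no ∂_3, so H_2 = 0.

(K is a triangulation of the Klein bottle.)

Hence the Betti numbers are b_0 = 1, b_1 = 1, b_2 = 0.

b_0 = 1, b_1 = 1, b_2 = 0.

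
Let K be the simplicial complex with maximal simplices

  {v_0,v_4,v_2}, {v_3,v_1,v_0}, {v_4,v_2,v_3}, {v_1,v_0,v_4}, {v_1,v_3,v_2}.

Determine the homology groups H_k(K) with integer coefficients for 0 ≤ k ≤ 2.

Order the vertices as v_0 < v_1 < v_2 < v_3 < v_4. Listing each simplex with vertices in this order, K has dimension 2 with simplices:

  0-simplices (5): [v_0], [v_1], [v_2], [v_3], [v_4]
  1-simplices (10): [v_0,v_1], [v_0,v_2], [v_0,v_3], [v_0,v_4], [v_1,v_2], [v_1,v_3], [v_1,v_4], [v_2,v_3], [v_2,v_4], [v_3,v_4]
  2-simplices (5): [v_0,v_1,v_3], [v_0,v_1,v_4], [v_0,v_2,v_4], [v_1,v_2,v_3], [v_2,v_3,v_4]

Hence C_0 ≅ Z^5, C_1 ≅ Z^10, C_2 ≅ Z^5.

Boundary ∂_1: C_1 → C_0 maps an edge to its endpoints' difference, ∂[p,q] = q − p.
The 5×10 boundary matrix has rank 4 and Smith normal form diag(1,1,1,1).

∂_2: C_2 → C_1 sends each 2-simplex [p,q,r] to [q,r] − [p,r] + [p,q]. For instance
  ∂[v_0,v_1,v_4] = [v_1,v_4] − [v_0,v_4] + [v_0,v_1],
  ∂[v_1,v_2,v_3] = [v_2,v_3] − [v_1,v_3] + [v_1,v_2].
This gives a 10×5 integer matrix of rank 5; reducing to Smith normal form yields diagonal entries (1,1,1,1,1).

Reading off H_k = ker ∂_k / im ∂_{k+1}:

  H_0: rank C_0 − rank ∂_1 = 5 − 4 = 1, and the invariant factors of ∂_1 are all 1, so H_0 = Z.
  H_1: rank ker ∂_1 − rank ∂_2 = (10 − 4) − 5 = 1, and the invariant factors of ∂_2 are all 1, so H_1 = Z.
  H_2: rank ker ∂_2 − rank ∂_3 = (5 − 5) − 0 = 0, and there is no ∂_3, so H_2 = 0.

(K is a triangulation of the Möbius band.)

H_0 ≅ Z,  H_1 ≅ Z,  H_2 = 0.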